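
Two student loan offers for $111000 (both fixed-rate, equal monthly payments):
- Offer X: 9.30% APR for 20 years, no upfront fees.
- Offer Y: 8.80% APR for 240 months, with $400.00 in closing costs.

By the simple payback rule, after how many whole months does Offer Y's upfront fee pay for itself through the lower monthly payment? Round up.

12 months

Offer X: monthly rate = 9.3%/12 = 0.0077500; payment = 111,000 × 0.0077500 / (1 − (1+0.0077500)^−240) = $1,020.21.
Offer Y: monthly rate = 8.8%/12 = 0.0073333; payment = 111,000 × 0.0073333 / (1 − (1+0.0073333)^−240) = $984.46.
Monthly savings = $1,020.21 − $984.46 = $35.75.
Break-even = $400.00 / $35.75 = 11.19 → 12 months.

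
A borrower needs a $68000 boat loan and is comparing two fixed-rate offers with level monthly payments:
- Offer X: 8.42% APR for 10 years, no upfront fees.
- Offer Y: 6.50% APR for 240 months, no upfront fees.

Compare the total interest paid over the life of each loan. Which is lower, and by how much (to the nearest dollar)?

Offer X: monthly rate = 8.42%/12 = 0.0070167; payment = 68,000 × 0.0070167 / (1 − (1+0.0070167)^−120) = $840.20.
Total interest on Offer X = 120 × $840.20 − $68,000 = $32,824.00.
Offer Y: at 6.50% the monthly rate is 0.0054167, so the payment is 68,000 × 0.0054167 / (1 − 1.0054167^−240) = $506.99.
Total interest on Offer Y = 240 × $506.99 − $68,000 = $53,677.60.
Offer X is lower by $20,853.60.

Offer X by $20,854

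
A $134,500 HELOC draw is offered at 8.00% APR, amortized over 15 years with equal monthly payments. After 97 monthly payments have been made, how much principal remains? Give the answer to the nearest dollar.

$81,732

With monthly rate i = 8%/12 = 0.0066667, the balance after k of n payments is P · [(1+i)^n − (1+i)^k] / [(1+i)^n − 1].
(1+0.0066667)^180 = 3.30692148 and (1+0.0066667)^97 = 1.90507360, so the balance is 134,500 × (3.30692148 − 1.90507360) / (3.30692148 − 1) = $81,731.67.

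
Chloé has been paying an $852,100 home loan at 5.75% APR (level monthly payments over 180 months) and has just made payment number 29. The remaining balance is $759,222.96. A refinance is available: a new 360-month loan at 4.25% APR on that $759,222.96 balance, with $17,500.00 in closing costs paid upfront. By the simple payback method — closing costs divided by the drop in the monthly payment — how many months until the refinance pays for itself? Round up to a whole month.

Current payment = 852,100 × 5.75%/12 / (1 − (1+0.0047917)^−180) = $7,075.92.
Refinanced payment = 759,222.96 × 0.0035417 / (1 − (1+0.0035417)^−360) = $3,734.92.
Monthly savings = $7,075.92 − $3,734.92 = $3,341.00.
Break-even = $17,500.00 / $3,341.00 = 5.24 → 6 months.

6 months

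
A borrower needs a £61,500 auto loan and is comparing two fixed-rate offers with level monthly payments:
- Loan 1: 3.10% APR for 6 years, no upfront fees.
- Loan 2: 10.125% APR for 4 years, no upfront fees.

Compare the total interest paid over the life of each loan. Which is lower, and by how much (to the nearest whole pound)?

Loan 1 by £7,572

Loan 1: monthly rate = 3.1%/12 = 0.0025833; payment = 61,500 × 0.0025833 / (1 − (1+0.0025833)^−72) = £937.16.
Total interest on Loan 1 = 72 × £937.16 − £61,500 = £5,975.52.
Loan 2: at 10.125% the monthly rate is 0.0084375, so the payment is 61,500 × 0.0084375 / (1 − 1.0084375^−48) = £1,563.49.
Total interest on Loan 2 = 48 × £1,563.49 − £61,500 = £13,547.52.
Loan 1 is lower by £7,572.00.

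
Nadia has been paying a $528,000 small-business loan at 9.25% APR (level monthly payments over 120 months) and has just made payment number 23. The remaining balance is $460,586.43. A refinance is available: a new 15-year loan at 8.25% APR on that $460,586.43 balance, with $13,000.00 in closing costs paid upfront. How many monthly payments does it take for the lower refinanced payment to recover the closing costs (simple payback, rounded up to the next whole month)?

Current payment = 528,000 × 9.25%/12 / (1 − (1+0.0077083)^−120) = $6,760.13.
Refinanced payment = 460,586.43 × 0.0068750 / (1 − (1+0.0068750)^−180) = $4,468.33.
Monthly savings = $6,760.13 − $4,468.33 = $2,291.80.
Break-even = $13,000.00 / $2,291.80 = 5.67 → 6 months.

6 months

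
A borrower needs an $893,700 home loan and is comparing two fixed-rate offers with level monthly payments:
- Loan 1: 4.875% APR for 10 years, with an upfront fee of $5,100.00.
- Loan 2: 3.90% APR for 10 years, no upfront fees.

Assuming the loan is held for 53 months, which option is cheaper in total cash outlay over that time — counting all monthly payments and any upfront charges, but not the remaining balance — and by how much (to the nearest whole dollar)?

Loan 2 by $27,291

Loan 1: monthly rate = 4.875%/12 = 0.0040625; payment = 893,700 × 0.0040625 / (1 − (1+0.0040625)^−120) = $9,424.56.
Loan 2: monthly rate = 3.9%/12 = 0.0032500; payment = 893,700 × 0.0032500 / (1 − (1+0.0032500)^−120) = $9,005.86.
Over 53 months: Loan 1 costs 53 × $9,424.56 + $5,100.00 = $504,601.68; Loan 2 costs 53 × $9,005.86 = $477,310.58.
Loan 2 is cheaper by $504,601.68 − $477,310.58 = $27,291.10.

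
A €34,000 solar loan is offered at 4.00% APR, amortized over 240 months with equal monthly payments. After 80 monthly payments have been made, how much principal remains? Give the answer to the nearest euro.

€25,517

With monthly rate i = 4%/12 = 0.0033333, the balance after k of n payments is P · [(1+i)^n − (1+i)^k] / [(1+i)^n − 1].
(1+0.0033333)^240 = 2.22258209 and (1+0.0033333)^80 = 1.30502632, so the balance is 34,000 × (2.22258209 − 1.30502632) / (2.22258209 − 1) = €25,517.22.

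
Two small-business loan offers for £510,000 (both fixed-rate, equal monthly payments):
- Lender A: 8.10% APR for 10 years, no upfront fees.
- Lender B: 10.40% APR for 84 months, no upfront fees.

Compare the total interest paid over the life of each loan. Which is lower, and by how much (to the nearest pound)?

Lender B by £25,683

Lender A: monthly rate = 8.1%/12 = 0.0067500; payment = 510,000 × 0.0067500 / (1 − (1+0.0067500)^−120) = £6,214.69.
Total interest on Lender A = 120 × £6,214.69 − £510,000 = £235,762.80.
Lender B: at 10.40% the monthly rate is 0.0086667, so the payment is 510,000 × 0.0086667 / (1 − 1.0086667^−84) = £8,572.38.
Total interest on Lender B = 84 × £8,572.38 − £510,000 = £210,079.92.
Lender B is lower by £25,682.88.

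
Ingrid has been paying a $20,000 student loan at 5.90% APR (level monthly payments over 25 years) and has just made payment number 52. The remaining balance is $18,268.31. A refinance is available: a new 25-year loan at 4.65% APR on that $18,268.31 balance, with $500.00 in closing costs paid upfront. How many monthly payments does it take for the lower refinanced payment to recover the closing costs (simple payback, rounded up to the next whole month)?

21 months

Current payment = 20,000 × 5.9%/12 / (1 − (1+0.0049167)^−300) = $127.64.
Refinanced payment = 18,268.31 × 0.0038750 / (1 − (1+0.0038750)^−300) = $103.10.
Monthly savings = $127.64 − $103.10 = $24.54.
Break-even = $500.00 / $24.54 = 20.37 → 21 months.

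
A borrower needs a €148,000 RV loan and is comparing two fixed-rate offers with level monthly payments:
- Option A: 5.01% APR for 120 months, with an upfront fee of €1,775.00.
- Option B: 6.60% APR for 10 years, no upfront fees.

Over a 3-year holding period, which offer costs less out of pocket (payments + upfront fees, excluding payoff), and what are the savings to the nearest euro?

Option A: monthly rate = 5.01%/12 = 0.0041750; payment = 148,000 × 0.0041750 / (1 − (1+0.0041750)^−120) = €1,570.49.
Option B: at 6.60% the monthly rate is 0.0055000, so the payment is 148,000 × 0.0055000 / (1 − 1.0055000^−120) = €1,688.05.
Over 36 months: Option A costs 36 × €1,570.49 + €1,775.00 = €58,312.64; Option B costs 36 × €1,688.05 = €60,769.80.
Option A is cheaper by €60,769.80 − €58,312.64 = €2,457.16.

Option A by €2,457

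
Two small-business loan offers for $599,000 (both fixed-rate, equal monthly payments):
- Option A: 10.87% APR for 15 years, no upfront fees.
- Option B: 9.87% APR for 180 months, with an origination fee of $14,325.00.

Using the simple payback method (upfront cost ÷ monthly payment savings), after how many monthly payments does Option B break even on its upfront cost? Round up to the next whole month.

Option A: monthly rate = 10.87%/12 = 0.0090583; payment = 599,000 × 0.0090583 / (1 − (1+0.0090583)^−180) = $6,759.40.
Option B: monthly rate = 9.87%/12 = 0.0082250; payment = 599,000 × 0.0082250 / (1 − (1+0.0082250)^−180) = $6,389.33.
Monthly savings = $6,759.40 − $6,389.33 = $370.07.
Break-even = $14,325.00 / $370.07 = 38.71 → 39 months.

39 months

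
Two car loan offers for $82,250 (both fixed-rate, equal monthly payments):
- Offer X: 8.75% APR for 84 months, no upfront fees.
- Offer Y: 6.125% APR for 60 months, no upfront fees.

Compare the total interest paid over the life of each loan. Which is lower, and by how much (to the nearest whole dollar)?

Offer X: at 8.75% the monthly rate is 0.0072917, so the payment is 82,250 × 0.0072917 / (1 − 1.0072917^−84) = $1,312.91.
Total interest on Offer X = 84 × $1,312.91 − $82,250 = $28,034.44.
Offer Y: monthly rate = 6.125%/12 = 0.0051042; payment = 82,250 × 0.0051042 / (1 − (1+0.0051042)^−60) = $1,594.91.
Total interest on Offer Y = 60 × $1,594.91 − $82,250 = $13,444.60.
Offer Y is lower by $14,589.84.

Offer Y by $14,590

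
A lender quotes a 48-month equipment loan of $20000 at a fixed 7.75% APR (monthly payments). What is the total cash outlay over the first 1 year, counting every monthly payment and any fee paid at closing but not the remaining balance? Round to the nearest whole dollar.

$5,831

At 7.75% the monthly rate is 0.0064583, so the payment is 20,000 × 0.0064583 / (1 − 1.0064583^−48) = $485.91.
Total outlay = 12 × $485.91 = $5,830.92.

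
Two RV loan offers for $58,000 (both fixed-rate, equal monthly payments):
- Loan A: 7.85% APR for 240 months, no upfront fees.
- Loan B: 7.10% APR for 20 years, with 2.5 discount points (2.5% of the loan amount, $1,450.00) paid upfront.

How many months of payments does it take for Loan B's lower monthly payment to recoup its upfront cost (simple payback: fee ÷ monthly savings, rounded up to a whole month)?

Loan A: at 7.85% the monthly rate is 0.0065417, so the payment is 58,000 × 0.0065417 / (1 − 1.0065417^−240) = $479.73.
Loan B: monthly rate = 7.1%/12 = 0.0059167; payment = 58,000 × 0.0059167 / (1 − (1+0.0059167)^−240) = $453.16.
Monthly savings = $479.73 − $453.16 = $26.57.
Break-even = $1,450.00 / $26.57 = 54.57 → 55 months.

55 months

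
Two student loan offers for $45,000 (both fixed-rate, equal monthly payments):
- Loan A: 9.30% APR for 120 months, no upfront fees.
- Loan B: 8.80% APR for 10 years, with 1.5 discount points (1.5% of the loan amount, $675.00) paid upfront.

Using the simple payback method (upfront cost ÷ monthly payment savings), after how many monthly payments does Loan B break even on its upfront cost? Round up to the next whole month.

Loan A: monthly rate = 9.3%/12 = 0.0077500; payment = 45,000 × 0.0077500 / (1 − (1+0.0077500)^−120) = $577.37.
Loan B: monthly rate = 8.8%/12 = 0.0073333; payment = 45,000 × 0.0073333 / (1 − (1+0.0073333)^−120) = $565.18.
Monthly savings = $577.37 − $565.18 = $12.19.
Break-even = $675.00 / $12.19 = 55.37 → 56 months.

56 months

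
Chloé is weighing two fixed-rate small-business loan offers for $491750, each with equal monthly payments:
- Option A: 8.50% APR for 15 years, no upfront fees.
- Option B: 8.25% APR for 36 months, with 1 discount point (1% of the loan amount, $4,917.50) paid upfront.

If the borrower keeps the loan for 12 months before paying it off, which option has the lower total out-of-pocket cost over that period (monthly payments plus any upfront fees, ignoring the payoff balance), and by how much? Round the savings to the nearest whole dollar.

Option A by $132,405

Option A: at 8.50% the monthly rate is 0.0070833, so the payment is 491,750 × 0.0070833 / (1 − 1.0070833^−180) = $4,842.46.
Option B: at 8.25% the monthly rate is 0.0068750, so the payment is 491,750 × 0.0068750 / (1 − 1.0068750^−36) = $15,466.43.
Over 12 months: Option A costs 12 × $4,842.46 = $58,109.52; Option B costs 12 × $15,466.43 + $4,917.50 = $190,514.66.
Option A is cheaper by $190,514.66 − $58,109.52 = $132,405.14.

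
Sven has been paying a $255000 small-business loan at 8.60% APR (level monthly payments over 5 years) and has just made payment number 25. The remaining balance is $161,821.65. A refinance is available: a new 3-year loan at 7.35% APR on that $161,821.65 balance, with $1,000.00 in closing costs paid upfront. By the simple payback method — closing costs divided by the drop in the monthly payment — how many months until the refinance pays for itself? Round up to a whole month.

Current payment = 255,000 × 8.6%/12 / (1 − (1+0.0071667)^−60) = $5,244.01.
Refinanced payment = 161,821.65 × 0.0061250 / (1 − (1+0.0061250)^−36) = $5,022.52.
Monthly savings = $5,244.01 − $5,022.52 = $221.49.
Break-even = $1,000.00 / $221.49 = 4.51 → 5 months.

5 months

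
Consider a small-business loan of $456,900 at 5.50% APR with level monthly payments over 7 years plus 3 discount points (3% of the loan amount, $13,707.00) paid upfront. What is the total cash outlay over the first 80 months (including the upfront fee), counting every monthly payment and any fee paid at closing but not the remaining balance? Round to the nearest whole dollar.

At 5.50% the monthly rate is 0.0045833, so the payment is 456,900 × 0.0045833 / (1 − 1.0045833^−84) = $6,565.67.
Total outlay = 80 × $6,565.67 + $13,707.00 = $538,960.60.

$538,961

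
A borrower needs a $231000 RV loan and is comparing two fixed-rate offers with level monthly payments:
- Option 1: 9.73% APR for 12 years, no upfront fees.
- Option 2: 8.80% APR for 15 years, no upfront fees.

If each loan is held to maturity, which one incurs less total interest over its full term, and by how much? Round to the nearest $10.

Option 1: monthly rate = 9.73%/12 = 0.0081083; payment = 231,000 × 0.0081083 / (1 − (1+0.0081083)^−144) = $2,724.72.
Total interest on Option 1 = 144 × $2,724.72 − $231,000 = $161,359.68.
Option 2: monthly rate = 8.8%/12 = 0.0073333; payment = 231,000 × 0.0073333 / (1 − (1+0.0073333)^−180) = $2,315.55.
Total interest on Option 2 = 180 × $2,315.55 − $231,000 = $185,799.00.
Option 1 is lower by $24,439.32.

Option 1 by $24,440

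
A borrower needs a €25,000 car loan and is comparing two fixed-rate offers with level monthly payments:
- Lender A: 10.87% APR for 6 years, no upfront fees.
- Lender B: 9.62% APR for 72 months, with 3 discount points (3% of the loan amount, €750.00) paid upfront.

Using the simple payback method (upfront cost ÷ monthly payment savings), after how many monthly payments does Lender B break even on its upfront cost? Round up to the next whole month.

Lender A: at 10.87% the monthly rate is 0.0090583, so the payment is 25,000 × 0.0090583 / (1 − 1.0090583^−72) = €474.19.
Lender B: monthly rate = 9.62%/12 = 0.0080167; payment = 25,000 × 0.0080167 / (1 − (1+0.0080167)^−72) = €458.37.
Monthly savings = €474.19 − €458.37 = €15.82.
Break-even = €750.00 / €15.82 = 47.41 → 48 months.

48 months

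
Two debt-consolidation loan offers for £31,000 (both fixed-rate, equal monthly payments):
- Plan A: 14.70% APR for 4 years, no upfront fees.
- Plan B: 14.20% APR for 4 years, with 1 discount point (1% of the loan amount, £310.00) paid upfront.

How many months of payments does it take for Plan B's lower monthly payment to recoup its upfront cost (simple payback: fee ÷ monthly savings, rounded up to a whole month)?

Plan A: monthly rate = 14.7%/12 = 0.0122500; payment = 31,000 × 0.0122500 / (1 − (1+0.0122500)^−48) = £858.05.
Plan B: at 14.20% the monthly rate is 0.0118333, so the payment is 31,000 × 0.0118333 / (1 − 1.0118333^−48) = £850.23.
Monthly savings = £858.05 − £850.23 = £7.82.
Break-even = £310.00 / £7.82 = 39.64 → 40 months.

40 months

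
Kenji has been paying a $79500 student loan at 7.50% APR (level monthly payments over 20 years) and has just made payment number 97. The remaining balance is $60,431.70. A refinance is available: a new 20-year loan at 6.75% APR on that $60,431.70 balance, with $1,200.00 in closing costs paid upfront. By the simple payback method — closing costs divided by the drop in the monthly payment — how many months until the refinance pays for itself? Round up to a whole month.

Current payment = 79,500 × 7.5%/12 / (1 − (1+0.0062500)^−240) = $640.45.
Refinanced payment = 60,431.70 × 0.0056250 / (1 − (1+0.0056250)^−240) = $459.50.
Monthly savings = $640.45 − $459.50 = $180.95.
Break-even = $1,200.00 / $180.95 = 6.63 → 7 months.

7 months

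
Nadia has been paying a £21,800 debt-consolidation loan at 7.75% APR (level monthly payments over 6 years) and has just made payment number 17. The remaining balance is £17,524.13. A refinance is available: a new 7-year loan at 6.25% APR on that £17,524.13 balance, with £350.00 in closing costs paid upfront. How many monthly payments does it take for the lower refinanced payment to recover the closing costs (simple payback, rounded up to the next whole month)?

Current payment = 21,800 × 7.75%/12 / (1 − (1+0.0064583)^−72) = £379.57.
Refinanced payment = 17,524.13 × 0.0052083 / (1 − (1+0.0052083)^−84) = £258.11.
Monthly savings = £379.57 − £258.11 = £121.46.
Break-even = £350.00 / £121.46 = 2.88 → 3 months.

3 months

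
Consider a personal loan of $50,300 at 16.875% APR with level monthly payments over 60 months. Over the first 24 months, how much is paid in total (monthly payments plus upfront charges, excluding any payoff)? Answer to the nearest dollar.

Monthly rate = 16.875%/12 = 0.0140625; payment = 50,300 × 0.0140625 / (1 − (1+0.0140625)^−60) = $1,246.71.
Total outlay = 24 × $1,246.71 = $29,921.04.

$29,921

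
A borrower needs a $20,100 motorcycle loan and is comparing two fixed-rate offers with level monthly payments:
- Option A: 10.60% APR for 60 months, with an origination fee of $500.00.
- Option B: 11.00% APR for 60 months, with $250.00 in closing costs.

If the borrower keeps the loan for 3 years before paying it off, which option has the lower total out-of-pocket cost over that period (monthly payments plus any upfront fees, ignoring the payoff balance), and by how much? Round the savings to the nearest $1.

Option A: monthly rate = 10.6%/12 = 0.0088333; payment = 20,100 × 0.0088333 / (1 − (1+0.0088333)^−60) = $433.02.
Option B: monthly rate = 11%/12 = 0.0091667; payment = 20,100 × 0.0091667 / (1 − (1+0.0091667)^−60) = $437.02.
Over 36 months: Option A costs 36 × $433.02 + $500.00 = $16,088.72; Option B costs 36 × $437.02 + $250.00 = $15,982.72.
Option B is cheaper by $16,088.72 − $15,982.72 = $106.00.

Option B by $106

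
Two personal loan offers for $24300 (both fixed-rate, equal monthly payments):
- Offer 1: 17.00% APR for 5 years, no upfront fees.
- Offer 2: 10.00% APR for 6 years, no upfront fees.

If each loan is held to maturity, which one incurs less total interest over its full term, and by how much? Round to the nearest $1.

Offer 2 by $3,822

Offer 1: monthly rate = 17%/12 = 0.0141667; payment = 24,300 × 0.0141667 / (1 − (1+0.0141667)^−60) = $603.92.
Total interest on Offer 1 = 60 × $603.92 − $24,300 = $11,935.20.
Offer 2: at 10.00% the monthly rate is 0.0083333, so the payment is 24,300 × 0.0083333 / (1 − 1.0083333^−72) = $450.18.
Total interest on Offer 2 = 72 × $450.18 − $24,300 = $8,112.96.
Offer 2 is lower by $3,822.24.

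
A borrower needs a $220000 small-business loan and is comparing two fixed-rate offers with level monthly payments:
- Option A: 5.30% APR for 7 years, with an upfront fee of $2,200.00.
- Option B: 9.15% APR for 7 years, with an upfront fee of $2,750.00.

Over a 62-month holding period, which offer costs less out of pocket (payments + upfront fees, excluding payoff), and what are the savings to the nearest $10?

Option A by $26,330

Option A: at 5.30% the monthly rate is 0.0044167, so the payment is 220,000 × 0.0044167 / (1 − 1.0044167^−84) = $3,140.57.
Option B: monthly rate = 9.15%/12 = 0.0076250; payment = 220,000 × 0.0076250 / (1 − (1+0.0076250)^−84) = $3,556.37.
Over 62 months: Option A costs 62 × $3,140.57 + $2,200.00 = $196,915.34; Option B costs 62 × $3,556.37 + $2,750.00 = $223,244.94.
Option A is cheaper by $223,244.94 − $196,915.34 = $26,329.60.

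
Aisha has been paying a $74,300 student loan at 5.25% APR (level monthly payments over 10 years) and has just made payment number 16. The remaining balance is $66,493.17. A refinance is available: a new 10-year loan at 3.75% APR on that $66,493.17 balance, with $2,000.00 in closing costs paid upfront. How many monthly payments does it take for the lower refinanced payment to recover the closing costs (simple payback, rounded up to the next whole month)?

Current payment = 74,300 × 5.25%/12 / (1 − (1+0.0043750)^−120) = $797.18.
Refinanced payment = 66,493.17 × 0.0031250 / (1 − (1+0.0031250)^−120) = $665.34.
Monthly savings = $797.18 − $665.34 = $131.84.
Break-even = $2,000.00 / $131.84 = 15.17 → 16 months.

16 months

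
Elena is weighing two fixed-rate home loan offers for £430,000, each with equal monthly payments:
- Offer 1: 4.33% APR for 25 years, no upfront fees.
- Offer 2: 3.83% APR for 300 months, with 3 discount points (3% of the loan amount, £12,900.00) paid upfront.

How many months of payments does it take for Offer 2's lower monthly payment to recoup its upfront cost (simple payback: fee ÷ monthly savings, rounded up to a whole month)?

Offer 1: monthly rate = 4.33%/12 = 0.0036083; payment = 430,000 × 0.0036083 / (1 − (1+0.0036083)^−300) = £2,348.78.
Offer 2: monthly rate = 3.83%/12 = 0.0031917; payment = 430,000 × 0.0031917 / (1 − (1+0.0031917)^−300) = £2,229.53.
Monthly savings = £2,348.78 − £2,229.53 = £119.25.
Break-even = £12,900.00 / £119.25 = 108.18 → 109 months.

109 months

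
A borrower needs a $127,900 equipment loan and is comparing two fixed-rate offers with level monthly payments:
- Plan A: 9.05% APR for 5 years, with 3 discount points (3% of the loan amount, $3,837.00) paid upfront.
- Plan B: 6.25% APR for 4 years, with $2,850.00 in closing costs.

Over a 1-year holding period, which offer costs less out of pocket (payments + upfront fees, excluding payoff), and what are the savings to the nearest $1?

Plan A by $3,337

Plan A: at 9.05% the monthly rate is 0.0075417, so the payment is 127,900 × 0.0075417 / (1 − 1.0075417^−60) = $2,658.10.
Plan B: at 6.25% the monthly rate is 0.0052083, so the payment is 127,900 × 0.0052083 / (1 − 1.0052083^−48) = $3,018.42.
Over 12 months: Plan A costs 12 × $2,658.10 + $3,837.00 = $35,734.20; Plan B costs 12 × $3,018.42 + $2,850.00 = $39,071.04.
Plan A is cheaper by $39,071.04 − $35,734.20 = $3,336.84.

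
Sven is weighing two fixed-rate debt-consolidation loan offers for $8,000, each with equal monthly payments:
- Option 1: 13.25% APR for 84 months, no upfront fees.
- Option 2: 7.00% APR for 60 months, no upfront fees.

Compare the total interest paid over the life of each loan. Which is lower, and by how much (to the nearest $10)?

Option 1: at 13.25% the monthly rate is 0.0110417, so the payment is 8,000 × 0.0110417 / (1 − 1.0110417^−84) = $146.63.
Total interest on Option 1 = 84 × $146.63 − $8,000 = $4,316.92.
Option 2: at 7.00% the monthly rate is 0.0058333, so the payment is 8,000 × 0.0058333 / (1 − 1.0058333^−60) = $158.41.
Total interest on Option 2 = 60 × $158.41 − $8,000 = $1,504.60.
Option 2 is lower by $2,812.32.

Option 2 by $2,810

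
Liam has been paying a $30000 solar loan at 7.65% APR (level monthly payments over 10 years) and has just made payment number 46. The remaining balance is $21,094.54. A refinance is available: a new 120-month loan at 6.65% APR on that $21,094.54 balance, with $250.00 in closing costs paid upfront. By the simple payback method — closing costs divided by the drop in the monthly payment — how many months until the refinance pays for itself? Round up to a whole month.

3 months

Current payment = 30,000 × 7.65%/12 / (1 − (1+0.0063750)^−120) = $358.46.
Refinanced payment = 21,094.54 × 0.0055417 / (1 − (1+0.0055417)^−120) = $241.14.
Monthly savings = $358.46 − $241.14 = $117.32.
Break-even = $250.00 / $117.32 = 2.13 → 3 months.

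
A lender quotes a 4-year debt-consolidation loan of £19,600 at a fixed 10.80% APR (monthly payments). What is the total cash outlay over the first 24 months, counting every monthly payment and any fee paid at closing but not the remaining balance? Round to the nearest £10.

Monthly rate = 10.8%/12 = 0.0090000; payment = 19,600 × 0.0090000 / (1 − (1+0.0090000)^−48) = £504.67.
Total outlay = 24 × £504.67 = £12,112.08.

£12,110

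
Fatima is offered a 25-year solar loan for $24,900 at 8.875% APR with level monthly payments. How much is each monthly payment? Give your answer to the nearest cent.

Monthly rate = 8.875%/12 = 0.0073958; payment = 24,900 × 0.0073958 / (1 − (1+0.0073958)^−300) = $206.83.

$206.83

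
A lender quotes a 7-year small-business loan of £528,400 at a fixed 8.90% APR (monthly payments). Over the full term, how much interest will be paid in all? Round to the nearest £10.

£183,470

At 8.90% the monthly rate is 0.0074167, so the payment is 528,400 × 0.0074167 / (1 − 1.0074167^−84) = £8,474.68.
Total paid = 84 × £8,474.68 = £711,873.12; interest = £711,873.12 − £528,400 = £183,473.12.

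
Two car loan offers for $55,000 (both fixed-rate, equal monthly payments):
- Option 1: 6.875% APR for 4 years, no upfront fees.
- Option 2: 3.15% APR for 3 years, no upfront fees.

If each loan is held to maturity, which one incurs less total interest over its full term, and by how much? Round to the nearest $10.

Option 2 by $5,350

Option 1: at 6.875% the monthly rate is 0.0057292, so the payment is 55,000 × 0.0057292 / (1 − 1.0057292^−48) = $1,313.86.
Total interest on Option 1 = 48 × $1,313.86 − $55,000 = $8,065.28.
Option 2: monthly rate = 3.15%/12 = 0.0026250; payment = 55,000 × 0.0026250 / (1 − (1+0.0026250)^−36) = $1,603.10.
Total interest on Option 2 = 36 × $1,603.10 − $55,000 = $2,711.60.
Option 2 is lower by $5,353.68.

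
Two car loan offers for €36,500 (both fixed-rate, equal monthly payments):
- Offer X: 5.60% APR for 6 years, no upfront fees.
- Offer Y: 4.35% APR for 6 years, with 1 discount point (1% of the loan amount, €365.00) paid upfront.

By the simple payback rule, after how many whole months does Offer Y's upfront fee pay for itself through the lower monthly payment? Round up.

Offer X: at 5.60% the monthly rate is 0.0046667, so the payment is 36,500 × 0.0046667 / (1 − 1.0046667^−72) = €598.04.
Offer Y: at 4.35% the monthly rate is 0.0036250, so the payment is 36,500 × 0.0036250 / (1 − 1.0036250^−72) = €576.89.
Monthly savings = €598.04 − €576.89 = €21.15.
Break-even = €365.00 / €21.15 = 17.26 → 18 months.

18 months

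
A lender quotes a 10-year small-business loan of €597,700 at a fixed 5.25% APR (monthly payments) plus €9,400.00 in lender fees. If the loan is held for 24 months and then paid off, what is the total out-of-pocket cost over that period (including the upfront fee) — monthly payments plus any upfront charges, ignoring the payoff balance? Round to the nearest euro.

At 5.25% the monthly rate is 0.0043750, so the payment is 597,700 × 0.0043750 / (1 − 1.0043750^−120) = €6,412.82.
Total outlay = 24 × €6,412.82 + €9,400.00 = €163,307.68.

€163,308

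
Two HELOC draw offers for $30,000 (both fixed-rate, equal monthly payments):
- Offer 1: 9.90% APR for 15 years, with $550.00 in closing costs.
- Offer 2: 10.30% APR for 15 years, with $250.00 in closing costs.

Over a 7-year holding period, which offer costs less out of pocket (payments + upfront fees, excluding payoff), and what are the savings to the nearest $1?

Offer 1 by $318

Offer 1: at 9.90% the monthly rate is 0.0082500, so the payment is 30,000 × 0.0082500 / (1 − 1.0082500^−180) = $320.55.
Offer 2: monthly rate = 10.3%/12 = 0.0085833; payment = 30,000 × 0.0085833 / (1 − (1+0.0085833)^−180) = $327.91.
Over 84 months: Offer 1 costs 84 × $320.55 + $550.00 = $27,476.20; Offer 2 costs 84 × $327.91 + $250.00 = $27,794.44.
Offer 1 is cheaper by $27,794.44 − $27,476.20 = $318.24.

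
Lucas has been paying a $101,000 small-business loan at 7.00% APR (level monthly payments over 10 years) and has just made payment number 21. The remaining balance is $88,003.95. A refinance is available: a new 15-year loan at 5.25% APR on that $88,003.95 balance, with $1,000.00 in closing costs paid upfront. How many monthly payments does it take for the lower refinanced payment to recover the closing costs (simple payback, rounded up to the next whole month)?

Current payment = 101,000 × 7%/12 / (1 − (1+0.0058333)^−120) = $1,172.70.
Refinanced payment = 88,003.95 × 0.0043750 / (1 − (1+0.0043750)^−180) = $707.44.
Monthly savings = $1,172.70 − $707.44 = $465.26.
Break-even = $1,000.00 / $465.26 = 2.15 → 3 months.

3 months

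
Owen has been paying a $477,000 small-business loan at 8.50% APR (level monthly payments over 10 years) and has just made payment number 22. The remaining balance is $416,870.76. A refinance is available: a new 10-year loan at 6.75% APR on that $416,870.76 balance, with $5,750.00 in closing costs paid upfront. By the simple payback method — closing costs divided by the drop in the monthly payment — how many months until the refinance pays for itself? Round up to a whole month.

Current payment = 477,000 × 8.5%/12 / (1 − (1+0.0070833)^−120) = $5,914.12.
Refinanced payment = 416,870.76 × 0.0056250 / (1 − (1+0.0056250)^−120) = $4,786.68.
Monthly savings = $5,914.12 − $4,786.68 = $1,127.44.
Break-even = $5,750.00 / $1,127.44 = 5.10 → 6 months.

6 months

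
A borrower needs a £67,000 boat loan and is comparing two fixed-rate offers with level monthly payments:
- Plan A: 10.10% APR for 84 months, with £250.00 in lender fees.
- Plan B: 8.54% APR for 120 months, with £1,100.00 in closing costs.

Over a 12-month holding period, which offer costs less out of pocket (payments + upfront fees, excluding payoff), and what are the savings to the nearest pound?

Plan A: at 10.10% the monthly rate is 0.0084167, so the payment is 67,000 × 0.0084167 / (1 − 1.0084167^−84) = £1,115.74.
Plan B: at 8.54% the monthly rate is 0.0071167, so the payment is 67,000 × 0.0071167 / (1 − 1.0071167^−120) = £832.14.
Over 12 months: Plan A costs 12 × £1,115.74 + £250.00 = £13,638.88; Plan B costs 12 × £832.14 + £1,100.00 = £11,085.68.
Plan B is cheaper by £13,638.88 − £11,085.68 = £2,553.20.

Plan B by £2,553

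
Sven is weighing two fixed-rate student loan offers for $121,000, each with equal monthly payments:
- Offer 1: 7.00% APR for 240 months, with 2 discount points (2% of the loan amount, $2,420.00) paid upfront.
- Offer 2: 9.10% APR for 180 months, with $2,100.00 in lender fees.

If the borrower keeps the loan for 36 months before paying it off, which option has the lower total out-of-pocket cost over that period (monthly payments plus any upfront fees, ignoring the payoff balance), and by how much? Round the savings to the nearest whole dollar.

Offer 1 by $10,349

Offer 1: monthly rate = 7%/12 = 0.0058333; payment = 121,000 × 0.0058333 / (1 − (1+0.0058333)^−240) = $938.11.
Offer 2: monthly rate = 9.1%/12 = 0.0075833; payment = 121,000 × 0.0075833 / (1 − (1+0.0075833)^−180) = $1,234.47.
Over 36 months: Offer 1 costs 36 × $938.11 + $2,420.00 = $36,191.96; Offer 2 costs 36 × $1,234.47 + $2,100.00 = $46,540.92.
Offer 1 is cheaper by $46,540.92 − $36,191.96 = $10,348.96.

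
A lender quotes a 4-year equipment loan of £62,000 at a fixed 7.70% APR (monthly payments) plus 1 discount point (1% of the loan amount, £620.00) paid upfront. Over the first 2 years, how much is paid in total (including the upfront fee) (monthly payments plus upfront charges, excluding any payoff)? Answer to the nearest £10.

At 7.70% the monthly rate is 0.0064167, so the payment is 62,000 × 0.0064167 / (1 − 1.0064167^−48) = £1,504.89.
Total outlay = 24 × £1,504.89 + £620.00 = £36,737.36.

£36,740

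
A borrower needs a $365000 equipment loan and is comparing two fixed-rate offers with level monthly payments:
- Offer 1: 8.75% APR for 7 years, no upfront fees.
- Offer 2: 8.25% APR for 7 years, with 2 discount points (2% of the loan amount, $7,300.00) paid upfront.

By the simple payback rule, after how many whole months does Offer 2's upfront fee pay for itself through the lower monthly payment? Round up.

80 months

Offer 1: monthly rate = 8.75%/12 = 0.0072917; payment = 365,000 × 0.0072917 / (1 − (1+0.0072917)^−84) = $5,826.31.
Offer 2: monthly rate = 8.25%/12 = 0.0068750; payment = 365,000 × 0.0068750 / (1 − (1+0.0068750)^−84) = $5,734.54.
Monthly savings = $5,826.31 − $5,734.54 = $91.77.
Break-even = $7,300.00 / $91.77 = 79.55 → 80 months.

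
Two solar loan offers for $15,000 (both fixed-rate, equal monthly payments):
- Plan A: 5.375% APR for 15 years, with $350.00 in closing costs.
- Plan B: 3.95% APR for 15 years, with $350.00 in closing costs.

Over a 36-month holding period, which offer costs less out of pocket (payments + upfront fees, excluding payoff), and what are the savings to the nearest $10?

Plan B by $400

Plan A: at 5.375% the monthly rate is 0.0044792, so the payment is 15,000 × 0.0044792 / (1 − 1.0044792^−180) = $121.57.
Plan B: at 3.95% the monthly rate is 0.0032917, so the payment is 15,000 × 0.0032917 / (1 − 1.0032917^−180) = $110.58.
Over 36 months: Plan A costs 36 × $121.57 + $350.00 = $4,726.52; Plan B costs 36 × $110.58 + $350.00 = $4,330.88.
Plan B is cheaper by $4,726.52 − $4,330.88 = $395.64.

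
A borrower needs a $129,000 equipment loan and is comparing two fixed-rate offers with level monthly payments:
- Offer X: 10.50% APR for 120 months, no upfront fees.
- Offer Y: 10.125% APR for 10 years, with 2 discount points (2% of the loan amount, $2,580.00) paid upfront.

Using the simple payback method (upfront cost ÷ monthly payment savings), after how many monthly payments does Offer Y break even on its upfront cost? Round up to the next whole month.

96 months

Offer X: at 10.50% the monthly rate is 0.0087500, so the payment is 129,000 × 0.0087500 / (1 − 1.0087500^−120) = $1,740.66.
Offer Y: at 10.125% the monthly rate is 0.0084375, so the payment is 129,000 × 0.0084375 / (1 − 1.0084375^−120) = $1,713.69.
Monthly savings = $1,740.66 − $1,713.69 = $26.97.
Break-even = $2,580.00 / $26.97 = 95.66 → 96 months.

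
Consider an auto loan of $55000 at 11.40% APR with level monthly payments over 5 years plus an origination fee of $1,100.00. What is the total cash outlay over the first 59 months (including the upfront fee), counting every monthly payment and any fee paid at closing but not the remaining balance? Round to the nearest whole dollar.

At 11.40% the monthly rate is 0.0095000, so the payment is 55,000 × 0.0095000 / (1 − 1.0095000^−60) = $1,206.83.
Total outlay = 59 × $1,206.83 + $1,100.00 = $72,302.97.

$72,303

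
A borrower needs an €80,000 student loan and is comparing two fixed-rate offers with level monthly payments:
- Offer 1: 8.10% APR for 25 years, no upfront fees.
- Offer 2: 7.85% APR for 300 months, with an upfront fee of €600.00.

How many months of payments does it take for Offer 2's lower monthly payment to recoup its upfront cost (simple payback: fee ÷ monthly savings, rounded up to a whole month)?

46 months

Offer 1: monthly rate = 8.1%/12 = 0.0067500; payment = 80,000 × 0.0067500 / (1 − (1+0.0067500)^−300) = €622.76.
Offer 2: monthly rate = 7.85%/12 = 0.0065417; payment = 80,000 × 0.0065417 / (1 − (1+0.0065417)^−300) = €609.52.
Monthly savings = €622.76 − €609.52 = €13.24.
Break-even = €600.00 / €13.24 = 45.32 → 46 months.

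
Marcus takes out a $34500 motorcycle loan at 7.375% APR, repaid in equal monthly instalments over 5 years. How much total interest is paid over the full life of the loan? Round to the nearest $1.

$6,856

At 7.375% the monthly rate is 0.0061458, so the payment is 34,500 × 0.0061458 / (1 − 1.0061458^−60) = $689.26.
Total paid = 60 × $689.26 = $41,355.60; interest = $41,355.60 − $34,500 = $6,855.60.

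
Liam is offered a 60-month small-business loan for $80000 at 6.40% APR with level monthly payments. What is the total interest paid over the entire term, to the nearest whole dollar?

At 6.40% the monthly rate is 0.0053333, so the payment is 80,000 × 0.0053333 / (1 − 1.0053333^−60) = $1,561.55.
Total paid = 60 × $1,561.55 = $93,693.00; interest = $93,693.00 − $80,000 = $13,693.00.

$13,693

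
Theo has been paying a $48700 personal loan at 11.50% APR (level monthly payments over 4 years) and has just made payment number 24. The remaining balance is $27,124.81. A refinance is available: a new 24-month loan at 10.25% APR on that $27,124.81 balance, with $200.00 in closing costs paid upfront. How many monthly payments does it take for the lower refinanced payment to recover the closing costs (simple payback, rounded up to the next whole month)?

13 months

Current payment = 48,700 × 11.5%/12 / (1 − (1+0.0095833)^−48) = $1,270.53.
Refinanced payment = 27,124.81 × 0.0085417 / (1 − (1+0.0085417)^−24) = $1,254.80.
Monthly savings = $1,270.53 − $1,254.80 = $15.73.
Break-even = $200.00 / $15.73 = 12.71 → 13 months.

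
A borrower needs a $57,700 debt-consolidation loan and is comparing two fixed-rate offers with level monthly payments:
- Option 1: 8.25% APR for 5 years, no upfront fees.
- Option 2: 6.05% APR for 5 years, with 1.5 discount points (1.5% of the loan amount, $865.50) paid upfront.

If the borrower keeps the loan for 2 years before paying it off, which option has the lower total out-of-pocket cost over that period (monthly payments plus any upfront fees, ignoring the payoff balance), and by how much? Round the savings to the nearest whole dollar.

Option 2 by $575

Option 1: at 8.25% the monthly rate is 0.0068750, so the payment is 57,700 × 0.0068750 / (1 − 1.0068750^−60) = $1,176.86.
Option 2: at 6.05% the monthly rate is 0.0050417, so the payment is 57,700 × 0.0050417 / (1 − 1.0050417^−60) = $1,116.84.
Over 24 months: Option 1 costs 24 × $1,176.86 = $28,244.64; Option 2 costs 24 × $1,116.84 + $865.50 = $27,669.66.
Option 2 is cheaper by $28,244.64 − $27,669.66 = $574.98.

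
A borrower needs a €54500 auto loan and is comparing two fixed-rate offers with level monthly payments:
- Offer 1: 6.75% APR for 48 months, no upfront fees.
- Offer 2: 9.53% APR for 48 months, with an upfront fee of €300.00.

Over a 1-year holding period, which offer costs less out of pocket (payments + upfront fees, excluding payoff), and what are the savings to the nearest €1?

Offer 1: at 6.75% the monthly rate is 0.0056250, so the payment is 54,500 × 0.0056250 / (1 − 1.0056250^−48) = €1,298.76.
Offer 2: monthly rate = 9.53%/12 = 0.0079417; payment = 54,500 × 0.0079417 / (1 − (1+0.0079417)^−48) = €1,369.99.
Over 12 months: Offer 1 costs 12 × €1,298.76 = €15,585.12; Offer 2 costs 12 × €1,369.99 + €300.00 = €16,739.88.
Offer 1 is cheaper by €16,739.88 − €15,585.12 = €1,154.76.

Offer 1 by €1,155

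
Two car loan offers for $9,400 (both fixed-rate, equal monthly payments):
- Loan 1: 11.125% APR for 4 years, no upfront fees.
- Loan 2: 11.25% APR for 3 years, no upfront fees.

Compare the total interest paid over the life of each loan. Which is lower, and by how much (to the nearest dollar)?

Loan 2 by $570

Loan 1: monthly rate = 11.125%/12 = 0.0092708; payment = 9,400 × 0.0092708 / (1 − (1+0.0092708)^−48) = $243.52.
Total interest on Loan 1 = 48 × $243.52 − $9,400 = $2,288.96.
Loan 2: monthly rate = 11.25%/12 = 0.0093750; payment = 9,400 × 0.0093750 / (1 − (1+0.0093750)^−36) = $308.86.
Total interest on Loan 2 = 36 × $308.86 − $9,400 = $1,718.96.
Loan 2 is lower by $570.00.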